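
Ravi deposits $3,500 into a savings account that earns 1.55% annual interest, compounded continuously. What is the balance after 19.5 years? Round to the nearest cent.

A = P·e^(rt) = 3,500·e^(0.0155·19.5) = 3,500·e^0.30225.
e^0.30225 ≈ 1.352899409, so A ≈ 4,735.1479.

$4,735.15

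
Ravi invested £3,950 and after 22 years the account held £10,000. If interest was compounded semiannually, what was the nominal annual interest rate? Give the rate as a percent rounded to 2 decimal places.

(1 + r/2)^44 = 10,000/3,950 = 2.53165.
1 + r/2 = 2.53165^(1/44) ≈ 1.021335, so r/2 ≈ 0.0213351.
r ≈ 2·0.0213351 = 4.26702%.

4.27%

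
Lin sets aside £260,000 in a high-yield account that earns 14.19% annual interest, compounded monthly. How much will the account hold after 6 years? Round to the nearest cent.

Periodic rate = 14.19%/12 = 0.011825; periods = 12·6 = 72.
A = 260,000·(1 + 0.011825)^72 ≈ 260,000·2.33125193114 ≈ 606,125.5021.

£606,125.50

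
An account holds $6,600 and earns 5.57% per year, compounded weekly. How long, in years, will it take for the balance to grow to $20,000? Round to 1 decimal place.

(1 + 0.00107115)^(52t) = 20,000/6,600 = 3.0303.
52t·ln(1 + 0.00107115) = ln(3.0303); 52t = 1.1087/0.00107058 ≈ 1035.5714.
t ≈ 19.9148 years.

19.9 years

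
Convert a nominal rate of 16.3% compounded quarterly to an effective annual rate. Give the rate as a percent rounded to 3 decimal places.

17.324%

EAR = (1 + 16.3%/4)^4 − 1 = (1 + 0.04075)^4 − 1.
(1 + 0.04075)^4 ≈ 1.173237, so EAR ≈ 17.32368%.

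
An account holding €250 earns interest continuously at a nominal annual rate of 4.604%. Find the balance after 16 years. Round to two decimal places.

A = P·e^(rt) = 250·e^(0.04604·16) = 250·e^0.73664.
e^0.73664 ≈ 2.08890499, so A ≈ 522.2262.

€522.23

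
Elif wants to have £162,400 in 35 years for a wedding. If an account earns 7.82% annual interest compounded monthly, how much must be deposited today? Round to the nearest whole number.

£10,612

Growth factor = (1 + 0.0782/12)^420 ≈ 15.3040958823.
P = 162,400/15.3040958823 ≈ 10,611.5383.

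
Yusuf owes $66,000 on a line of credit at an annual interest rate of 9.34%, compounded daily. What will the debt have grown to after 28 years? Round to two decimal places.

$901,914.92

Periodic rate = 9.34%/365 = 0.00025589; periods = 365·28 = 10220.
A = 66,000·(1 + 0.0934/365)^10220 ≈ 66,000·13.6653776428 ≈ 901,914.9244.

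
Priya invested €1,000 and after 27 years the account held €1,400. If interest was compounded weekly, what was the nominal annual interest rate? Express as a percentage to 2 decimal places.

(1 + r/52)^1404 = 1,400/1,000 = 1.4.
1 + r/52 = 1.4^(1/1404) ≈ 1.00024, so r/52 ≈ 0.000239681.
r ≈ 52·0.000239681 = 1.24634%.

1.25%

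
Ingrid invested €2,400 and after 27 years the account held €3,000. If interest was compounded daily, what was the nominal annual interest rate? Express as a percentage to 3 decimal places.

(1 + r/365)^9855 = 3,000/2,400 = 1.25.
1 + r/365 = 1.25^(1/9855) ≈ 1.000023, so r/365 ≈ 0.0000226429.
r ≈ 365·0.0000226429 = 0.82647%.

0.826%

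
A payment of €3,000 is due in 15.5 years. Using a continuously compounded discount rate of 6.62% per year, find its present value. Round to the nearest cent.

€1,075.21

P = A·e^(−rt) = 3,000·e^(−1.0261).
e^(−1.0261) ≈ 0.3584020063, so P ≈ 1,075.2060.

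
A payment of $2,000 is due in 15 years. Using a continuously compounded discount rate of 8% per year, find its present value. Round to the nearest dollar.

$602

P = A·e^(−rt) = 2,000·e^(−1.2).
e^(−1.2) ≈ 0.3011942119, so P ≈ 602.3884.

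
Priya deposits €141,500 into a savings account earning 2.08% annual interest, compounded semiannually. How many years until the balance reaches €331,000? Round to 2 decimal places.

(1 + 0.0104)^(2t) = 331,000/141,500 = 2.3392.
2t·ln(1 + 0.0104) = ln(2.3392); 2t = 0.84982/0.0103463 ≈ 82.1375.
t ≈ 41.0688 years.

41.07 years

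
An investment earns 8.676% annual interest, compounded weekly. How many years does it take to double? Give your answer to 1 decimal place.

8.0 years

(1 + 0.00166846)^(52t) = 2.
52t = ln 2 / ln(1 + 0.00166846) ≈ 0.69315/0.00166707 ≈ 415.7874.
t ≈ 7.9959.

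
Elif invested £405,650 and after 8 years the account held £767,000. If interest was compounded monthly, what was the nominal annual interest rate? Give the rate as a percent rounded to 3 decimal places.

(1 + r/12)^96 = 767,000/405,650 = 1.89079.
1 + r/12 = 1.89079^(1/96) ≈ 1.006657, so r/12 ≈ 0.00665744.
r ≈ 12·0.00665744 = 7.98893%.

7.989%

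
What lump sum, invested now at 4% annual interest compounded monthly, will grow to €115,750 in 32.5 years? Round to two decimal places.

Periodic rate = 4%/12 = 0.00333333; 390 periods.
P = 115,750/(1 + 0.04/12)^390 ≈ 115,750/3.66137271611 ≈ 31,613.8260.

€31,613.83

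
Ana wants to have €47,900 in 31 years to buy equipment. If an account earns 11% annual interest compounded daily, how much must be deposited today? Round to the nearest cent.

€1,583.49

Periodic rate = 11%/365 = 0.00030137; 11315 periods.
P = 47,900/(1 + 0.11/365)^11315 ≈ 47,900/30.249700016 ≈ 1,583.4868.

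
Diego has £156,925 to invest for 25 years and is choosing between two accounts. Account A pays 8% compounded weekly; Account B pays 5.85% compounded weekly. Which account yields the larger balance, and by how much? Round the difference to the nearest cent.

Account A, by £480,899.47

A: (1 + 0.08/52)^1300 ≈ 7.377708688209, so 156,925 × 7.377708688209 ≈ 1,157,746.9359.
B: (1 + 0.001125)^1300 ≈ 4.31319082237, so 156,925 × 4.31319082237 ≈ 676,847.4698.
Difference ≈ 480,899.4661 in favor of A.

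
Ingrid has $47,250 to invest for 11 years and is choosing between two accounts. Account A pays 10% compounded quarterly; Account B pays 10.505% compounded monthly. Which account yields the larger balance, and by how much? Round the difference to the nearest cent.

Account B, by $9,262.51

A: (1 + 0.025)^44 ≈ 2.96380807697, so 47,250 × 2.96380807697 ≈ 140,039.9316.
B: (1 + 0.10505/12)^132 ≈ 3.15983998161, so 47,250 × 3.15983998161 ≈ 149,302.4391.
Difference ≈ 9,262.5075 in favor of B.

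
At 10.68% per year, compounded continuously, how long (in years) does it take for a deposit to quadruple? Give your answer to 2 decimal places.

e^(0.1068t) = 4, so 0.1068t = ln 4 ≈ 1.3863.
t ≈ 1.3863/0.1068 ≈ 12.9803.

12.98 years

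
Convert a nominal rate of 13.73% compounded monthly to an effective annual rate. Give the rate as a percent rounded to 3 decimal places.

EAR = (1 + 13.73%/12)^12 − 1 = (1 + 0.0114417)^12 − 1.
(1 + 0.0114417)^12 ≈ 1.146278, so EAR ≈ 14.62783%.

14.628%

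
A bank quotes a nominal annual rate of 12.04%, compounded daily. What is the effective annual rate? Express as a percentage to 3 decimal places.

One year is 365 periods at 0.000329863 each: (1 + 0.000329863)^365 ≈ 1.127926.
EAR = 1.127926 − 1 ≈ 12.79255%.

12.793%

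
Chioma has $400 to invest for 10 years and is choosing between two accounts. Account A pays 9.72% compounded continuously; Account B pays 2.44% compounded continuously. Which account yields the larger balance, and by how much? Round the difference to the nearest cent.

A: e^(0.0972·10) = e^0.972 ≈ 2.643225628, so 400 × 2.643225628 ≈ 1,057.2903.
B: e^(0.0244·10) = e^0.244 ≈ 1.27634433, so 400 × 1.27634433 ≈ 510.5377.
Difference ≈ 546.7525 in favor of A.

Account A, by $546.75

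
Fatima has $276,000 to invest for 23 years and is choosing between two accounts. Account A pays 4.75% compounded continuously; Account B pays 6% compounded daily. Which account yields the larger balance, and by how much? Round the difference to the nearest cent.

Account B, by $273,993.97

A: e^(0.0475·23) = e^1.0925 ≈ 2.9817190601, so 276,000 × 2.9817190601 ≈ 822,954.4606.
B: (1 + 0.06/365)^8395 ≈ 3.974450850603, so 276,000 × 3.974450850603 ≈ 1,096,948.4348.
Difference ≈ 273,993.9742 in favor of B.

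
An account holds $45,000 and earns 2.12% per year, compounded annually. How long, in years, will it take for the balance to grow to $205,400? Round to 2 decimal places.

We need (1 + 0.0212)^t = 4.5644, so t = ln 4.5644 / ln 1.0212 ≈ 72.3743.

72.37 years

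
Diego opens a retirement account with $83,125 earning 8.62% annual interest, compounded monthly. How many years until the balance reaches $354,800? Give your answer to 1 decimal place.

(1 + 0.00718333)^(12t) = 354,800/83,125 = 4.2683.
12t·ln(1 + 0.00718333) = ln(4.2683); 12t = 1.4512/0.00715766 ≈ 202.7492.
t ≈ 16.8958 years.

16.9 years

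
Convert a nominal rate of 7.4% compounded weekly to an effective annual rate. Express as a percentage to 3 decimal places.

One year is 52 periods at 0.00142308 each: (1 + 0.00142308)^52 ≈ 1.07675.
EAR = 1.07675 − 1 ≈ 7.67502%.

7.675%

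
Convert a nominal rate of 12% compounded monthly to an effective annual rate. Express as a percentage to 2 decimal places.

One year is 12 periods at 0.01 each: (1 + 0.01)^12 ≈ 1.126825.
EAR = 1.126825 − 1 ≈ 12.68250%.

12.68%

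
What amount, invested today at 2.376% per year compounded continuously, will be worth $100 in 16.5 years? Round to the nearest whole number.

P = A·e^(−rt) = 100·e^(−0.39204).
e^(−0.39204) ≈ 0.67567709, so P ≈ 67.5677.

$68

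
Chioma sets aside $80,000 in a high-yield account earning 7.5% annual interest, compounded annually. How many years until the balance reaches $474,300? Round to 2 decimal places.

We need (1 + 0.075)^t = 5.9287, so t = ln 5.9287 / ln 1.075 ≈ 24.6100.

24.61 years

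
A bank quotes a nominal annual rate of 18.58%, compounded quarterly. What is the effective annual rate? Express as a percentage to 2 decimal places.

One year is 4 periods at 0.04645 each: (1 + 0.04645)^4 ≈ 1.199151.
EAR = 1.199151 − 1 ≈ 19.91512%.

19.92%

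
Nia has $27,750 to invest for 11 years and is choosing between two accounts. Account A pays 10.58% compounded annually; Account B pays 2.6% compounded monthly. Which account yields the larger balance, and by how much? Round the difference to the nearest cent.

Account A, by $46,962.69

Account A growth factor: (1 + 0.1058)^11 ≈ 3.0230298926; balance ≈ 83,889.0795.
Account B growth factor: (1 + 0.026/12)^132 ≈ 1.3306806969; balance ≈ 36,926.3893.
Account A is larger by 46,962.6902.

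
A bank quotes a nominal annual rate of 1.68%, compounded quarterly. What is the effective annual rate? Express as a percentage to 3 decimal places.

1.691%

One year is 4 periods at 0.0042 each: (1 + 0.0042)^4 ≈ 1.016906.
EAR = 1.016906 − 1 ≈ 1.69061%.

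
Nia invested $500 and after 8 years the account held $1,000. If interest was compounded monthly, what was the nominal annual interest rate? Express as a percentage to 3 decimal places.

8.696%

(1 + r/12)^96 = 1,000/500 = 2.
1 + r/12 = 2^(1/96) ≈ 1.007246, so r/12 ≈ 0.00724641.
r ≈ 12·0.00724641 = 8.69569%.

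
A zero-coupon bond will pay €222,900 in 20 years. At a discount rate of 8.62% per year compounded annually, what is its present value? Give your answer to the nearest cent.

€42,649.52

Annual rate = 8.62% = 0.0862; 20 periods.
P = 222,900/(1 + 0.0862)^20 ≈ 222,900/5.2263196595 ≈ 42,649.5152.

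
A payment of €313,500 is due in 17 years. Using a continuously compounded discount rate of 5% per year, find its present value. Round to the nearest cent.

€133,994.58

P = A·e^(−rt) = 313,500·e^(−0.85).
e^(−0.85) ≈ 0.427414931949, so P ≈ 133,994.5812.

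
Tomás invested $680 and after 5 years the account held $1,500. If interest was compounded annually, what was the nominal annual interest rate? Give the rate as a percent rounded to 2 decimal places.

(1 + r)^5 = 1,500/680 = 2.20588.
1 + r = 2.20588^(1/5) ≈ 1.17143, so r ≈ 0.17143.
r ≈ 17.14303%.

17.14%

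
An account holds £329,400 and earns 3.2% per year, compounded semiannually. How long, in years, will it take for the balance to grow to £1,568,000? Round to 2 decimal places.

(1 + 0.016)^(2t) = 1,568,000/329,400 = 4.7602.
2t·ln(1 + 0.016) = ln(4.7602); 2t = 1.5603/0.0158733 ≈ 98.2958.
t ≈ 49.1479 years.

49.15 years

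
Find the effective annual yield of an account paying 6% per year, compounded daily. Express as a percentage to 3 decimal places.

EAR = (1 + 6%/365)^365 − 1 = (1 + 0.000164384)^365 − 1.
(1 + 0.000164384)^365 ≈ 1.061831, so EAR ≈ 6.18313%.

6.183%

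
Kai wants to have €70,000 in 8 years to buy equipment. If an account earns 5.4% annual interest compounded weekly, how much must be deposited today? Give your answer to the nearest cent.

Periodic rate = 5.4%/52 = 0.00103846; 416 periods.
P = 70,000/(1 + 0.054/52)^416 ≈ 70,000/1.5399898839 ≈ 45,454.8440.

€45,454.84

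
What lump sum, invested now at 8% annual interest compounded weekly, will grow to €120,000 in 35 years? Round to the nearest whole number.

Growth factor = (1 + 0.08/52)^1820 ≈ 16.4093018559.
P = 120,000/16.4093018559 ≈ 7,312.9254.

€7,313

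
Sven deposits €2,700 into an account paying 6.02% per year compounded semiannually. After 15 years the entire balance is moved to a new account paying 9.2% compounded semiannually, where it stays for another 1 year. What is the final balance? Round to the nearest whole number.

€7,191

After 15 years at 6.02%: 2,700 × 2.434342129 ≈ 6,572.7237.
Then 1 years at 9.2%: 6,572.7237 × 1.094116 ≈ 7,191.3222.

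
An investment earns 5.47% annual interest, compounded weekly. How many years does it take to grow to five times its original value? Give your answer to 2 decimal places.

29.44 years

(1 + 0.00105192)^(52t) = 5.
52t = ln 5 / ln(1 + 0.00105192) ≈ 1.6094/0.00105137 ≈ 1530.8004.
t ≈ 29.4385.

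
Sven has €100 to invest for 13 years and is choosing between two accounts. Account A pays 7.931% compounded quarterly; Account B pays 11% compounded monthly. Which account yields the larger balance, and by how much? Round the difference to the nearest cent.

A: (1 + 0.0198275)^52 ≈ 2.77580767, so 100 × 2.77580767 ≈ 277.5808.
B: (1 + 0.11/12)^156 ≈ 4.151566, so 100 × 4.151566 ≈ 415.1566.
Difference ≈ 137.5758 in favor of B.

Account B, by €137.58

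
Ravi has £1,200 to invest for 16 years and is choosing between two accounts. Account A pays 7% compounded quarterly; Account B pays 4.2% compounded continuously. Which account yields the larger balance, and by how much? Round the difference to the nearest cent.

Account A, by £1,292.59

A: (1 + 0.0175)^64 ≈ 3.035307852, so 1,200 × 3.035307852 ≈ 3,642.3694.
B: e^(0.042·16) = e^0.672 ≈ 1.958149706, so 1,200 × 1.958149706 ≈ 2,349.7796.
Difference ≈ 1,292.5898 in favor of A.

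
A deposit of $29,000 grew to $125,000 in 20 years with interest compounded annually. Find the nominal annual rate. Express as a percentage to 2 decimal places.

(1 + r)^20 = 125,000/29,000 = 4.31034.
1 + r = 4.31034^(1/20) ≈ 1.075785, so r ≈ 0.0757853.
r ≈ 7.57853%.

7.58%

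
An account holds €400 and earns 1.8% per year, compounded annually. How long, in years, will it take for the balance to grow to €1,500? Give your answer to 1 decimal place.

We need (1 + 0.018)^t = 3.75, so t = ln 3.75 / ln 1.018 ≈ 74.0898.

74.1 years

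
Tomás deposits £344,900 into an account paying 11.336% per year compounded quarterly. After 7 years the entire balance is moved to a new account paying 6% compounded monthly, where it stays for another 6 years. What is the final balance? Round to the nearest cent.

After 7 years at 11.336%: 344,900 × 2.186897441982 ≈ 754,260.9277.
Then 6 years at 6%: 754,260.9277 × 1.432044278492 ≈ 1,080,135.0461.

£1,080,135.05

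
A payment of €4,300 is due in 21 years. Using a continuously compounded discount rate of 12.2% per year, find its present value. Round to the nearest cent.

P = A·e^(−rt) = 4,300·e^(−2.562).
e^(−2.562) ≈ 0.07715028547, so P ≈ 331.7462.

€331.75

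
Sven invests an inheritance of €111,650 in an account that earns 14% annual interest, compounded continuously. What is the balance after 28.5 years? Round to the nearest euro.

€6,035,228

A = P·e^(rt) = 111,650·e^(0.14·28.5) = 111,650·e^3.99.
e^3.99 ≈ 54.05488936333, so A ≈ 6,035,228.3974.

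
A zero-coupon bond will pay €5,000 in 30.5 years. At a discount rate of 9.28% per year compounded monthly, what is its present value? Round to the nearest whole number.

Growth factor = (1 + 0.0928/12)^366 ≈ 16.76866364.
P = 5,000/16.76866364 ≈ 298.1752.

€298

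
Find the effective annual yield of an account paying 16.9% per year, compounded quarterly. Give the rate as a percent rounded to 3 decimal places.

18.002%

One year is 4 periods at 0.04225 each: (1 + 0.04225)^4 ≈ 1.180015.
EAR = 1.180015 − 1 ≈ 18.00152%.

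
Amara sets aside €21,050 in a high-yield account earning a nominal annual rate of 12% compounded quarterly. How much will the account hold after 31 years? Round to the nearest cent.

€822,371.33

Periodic rate = 12%/4 = 0.03; periods = 4·31 = 124.
A = 21,050·(1 + 0.03)^124 ≈ 21,050·39.0675218249 ≈ 822,371.3344.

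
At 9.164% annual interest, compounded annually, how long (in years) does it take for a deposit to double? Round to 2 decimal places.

7.91 years

(1 + 0.09164)^t = 2.
t = ln 2 / ln(1 + 0.09164) ≈ 0.69315/0.0876812 ≈ 7.9053.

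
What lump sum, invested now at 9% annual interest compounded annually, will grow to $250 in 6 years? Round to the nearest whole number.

$149

Annual rate = 9% = 0.09; 6 periods.
P = 250/(1 + 0.09)^6 ≈ 250/1.67710011 ≈ 149.0668.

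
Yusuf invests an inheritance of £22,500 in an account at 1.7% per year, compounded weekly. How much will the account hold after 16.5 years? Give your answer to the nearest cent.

Growth factor = (1 + 0.017/52)^858 ≈ 1.3237308602.
A ≈ 22,500 × 1.3237308602 ≈ 29,783.9444.

£29,783.94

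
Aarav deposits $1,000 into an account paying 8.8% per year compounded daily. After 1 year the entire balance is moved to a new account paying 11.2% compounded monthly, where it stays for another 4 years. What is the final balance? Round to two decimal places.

$1,705.59

After 1 years at 8.8%: 1,000 × 1.09197654 ≈ 1,091.9765.
Then 4 years at 11.2%: 1,091.9765 × 1.561930024 ≈ 1,705.5909.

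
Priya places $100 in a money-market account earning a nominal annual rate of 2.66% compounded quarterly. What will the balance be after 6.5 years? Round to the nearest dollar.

Growth factor = (1 + 0.00665)^26 ≈ 1.18806703.
A ≈ 100 × 1.18806703 ≈ 118.8067.

$119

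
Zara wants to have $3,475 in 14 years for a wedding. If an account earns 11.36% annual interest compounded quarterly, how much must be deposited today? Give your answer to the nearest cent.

$724.23

Periodic rate = 11.36%/4 = 0.0284; 56 periods.
P = 3,475/(1 + 0.0284)^56 ≈ 3,475/4.798171937 ≈ 724.2342.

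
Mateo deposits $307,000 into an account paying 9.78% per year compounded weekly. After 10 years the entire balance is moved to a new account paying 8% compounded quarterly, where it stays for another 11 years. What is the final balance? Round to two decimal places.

After 10 years at 9.78%: 307,000 × 2.656691244256 ≈ 815,604.2120.
Then 11 years at 8%: 815,604.2120 × 2.390053142452 ≈ 1,949,337.4099.

$1,949,337.41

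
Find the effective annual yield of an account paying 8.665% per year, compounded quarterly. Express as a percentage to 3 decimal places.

8.951%

One year is 4 periods at 0.0216625 each: (1 + 0.0216625)^4 ≈ 1.089506.
EAR = 1.089506 − 1 ≈ 8.95065%.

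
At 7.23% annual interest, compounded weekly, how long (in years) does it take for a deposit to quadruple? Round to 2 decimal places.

19.19 years

(1 + 0.00139038)^(52t) = 4.
52t = ln 4 / ln(1 + 0.00139038) ≈ 1.3863/0.00138942 ≈ 997.7512.
t ≈ 19.1875.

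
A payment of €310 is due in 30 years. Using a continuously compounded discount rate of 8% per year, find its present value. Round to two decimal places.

P = A·e^(−rt) = 310·e^(−2.4).
e^(−2.4) ≈ 0.0907179533, so P ≈ 28.1226.

€28.12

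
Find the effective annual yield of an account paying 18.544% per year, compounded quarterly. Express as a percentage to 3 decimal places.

19.874%

EAR = (1 + 18.544%/4)^4 − 1 = (1 + 0.04636)^4 − 1.
(1 + 0.04636)^4 ≈ 1.198739, so EAR ≈ 19.87387%.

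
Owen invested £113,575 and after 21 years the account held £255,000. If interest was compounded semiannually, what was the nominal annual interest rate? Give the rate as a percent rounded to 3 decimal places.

3.889%

(1 + r/2)^42 = 255,000/113,575 = 2.24521.
1 + r/2 = 2.24521^(1/42) ≈ 1.019444, so r/2 ≈ 0.0194438.
r ≈ 2·0.0194438 = 3.88875%.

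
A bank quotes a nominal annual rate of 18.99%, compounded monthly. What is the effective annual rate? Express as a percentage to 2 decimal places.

One year is 12 periods at 0.015825 each: (1 + 0.015825)^12 ≈ 1.207332.
EAR = 1.207332 − 1 ≈ 20.73321%.

20.73%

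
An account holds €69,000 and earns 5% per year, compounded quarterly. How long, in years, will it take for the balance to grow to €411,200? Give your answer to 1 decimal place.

35.9 years

We need (1 + 0.0125)^(4t) = 5.9594, so 4t = ln 5.9594 / ln 1.0125 ≈ 143.6885.
t ≈ 143.6885/4 = 35.9221 years.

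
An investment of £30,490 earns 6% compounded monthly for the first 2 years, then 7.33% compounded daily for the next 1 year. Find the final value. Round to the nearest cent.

£36,980.56

After 2 years at 6%: 30,490 × 1.1271597762 ≈ 34,367.1016.
Then 1 years at 7.33%: 34,367.1016 × 1.0760453857 ≈ 36,980.5611.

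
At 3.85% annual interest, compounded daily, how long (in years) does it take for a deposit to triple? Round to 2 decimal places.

(1 + 0.000105479)^(365t) = 3.
365t = ln 3 / ln(1 + 0.000105479) ≈ 1.0986/0.000105474 ≈ 10415.9645.
t ≈ 28.5369.

28.54 years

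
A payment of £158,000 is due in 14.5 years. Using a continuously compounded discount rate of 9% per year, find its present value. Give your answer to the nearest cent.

P = A·e^(−rt) = 158,000·e^(−1.305).
e^(−1.305) ≈ 0.271172535046, so P ≈ 42,845.2605.

£42,845.26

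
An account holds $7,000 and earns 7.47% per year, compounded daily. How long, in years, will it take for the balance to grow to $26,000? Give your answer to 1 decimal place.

17.6 years

(1 + 0.000204658)^(365t) = 26,000/7,000 = 3.7143.
365t·ln(1 + 0.000204658) = ln(3.7143); 365t = 1.3122/0.000204637 ≈ 6412.2763.
t ≈ 17.5679 years.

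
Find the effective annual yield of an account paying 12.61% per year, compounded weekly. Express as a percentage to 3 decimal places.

One year is 52 periods at 0.002425 each: (1 + 0.002425)^52 ≈ 1.134222.
EAR = 1.134222 − 1 ≈ 13.42225%.

13.422%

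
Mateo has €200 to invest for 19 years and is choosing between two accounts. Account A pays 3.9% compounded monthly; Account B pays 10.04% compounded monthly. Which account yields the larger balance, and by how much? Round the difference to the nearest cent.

Account B, by €917.63

Account A growth factor: (1 + 0.00325)^228 ≈ 2.09551318; balance ≈ 419.1026.
Account B growth factor: (1 + 0.1004/12)^228 ≈ 6.683649076; balance ≈ 1,336.7298.
Account B is larger by 917.6272.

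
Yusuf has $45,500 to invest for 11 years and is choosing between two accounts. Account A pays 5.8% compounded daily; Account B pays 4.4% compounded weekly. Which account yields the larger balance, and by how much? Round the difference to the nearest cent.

A: (1 + 0.058/365)^4015 ≈ 1.8925957793, so 45,500 × 1.8925957793 ≈ 86,113.1080.
B: (1 + 0.044/52)^572 ≈ 1.6222196183, so 45,500 × 1.6222196183 ≈ 73,810.9926.
Difference ≈ 12,302.1153 in favor of A.

Account A, by $12,302.12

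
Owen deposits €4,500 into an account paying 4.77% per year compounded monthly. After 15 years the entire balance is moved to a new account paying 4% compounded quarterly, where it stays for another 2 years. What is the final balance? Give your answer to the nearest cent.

After 15 years at 4.77%: 4,500 × 2.042310369 ≈ 9,190.3967.
Then 2 years at 4%: 9,190.3967 × 1.082856706 ≈ 9,951.8827.

€9,951.88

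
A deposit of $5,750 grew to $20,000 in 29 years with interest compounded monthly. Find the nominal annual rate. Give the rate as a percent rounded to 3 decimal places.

4.306%

The 348-period growth factor is 20,000/5,750 = 3.47826.
r/12 = 3.47826^(1/348) − 1 ≈ 0.00358841, so r ≈ 12·0.00358841 = 4.30610%.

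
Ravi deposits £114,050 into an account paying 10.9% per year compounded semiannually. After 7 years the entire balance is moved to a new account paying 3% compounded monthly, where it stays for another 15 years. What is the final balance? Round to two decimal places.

£375,782.11

Phase 1: 114,050·(1 + 0.0545)^14 ≈ 239,743.8452.
Phase 2: 239,743.8452·(1 + 0.0025)^180 ≈ 375,782.1088.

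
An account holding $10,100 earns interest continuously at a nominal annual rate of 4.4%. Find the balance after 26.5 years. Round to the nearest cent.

A = P·e^(rt) = 10,100·e^(0.044·26.5) = 10,100·e^1.166.
e^1.166 ≈ 3.2091304096, so A ≈ 32,412.2171.

$32,412.22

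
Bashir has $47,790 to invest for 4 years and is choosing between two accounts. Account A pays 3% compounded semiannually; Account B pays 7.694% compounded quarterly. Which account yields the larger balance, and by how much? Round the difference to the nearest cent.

Account B, by $10,987.50

A: (1 + 0.015)^8 ≈ 1.1264925866, so 47,790 × 1.1264925866 ≈ 53,835.0807.
B: (1 + 0.019235)^16 ≈ 1.3564046161, so 47,790 × 1.3564046161 ≈ 64,822.5766.
Difference ≈ 10,987.4959 in favor of B.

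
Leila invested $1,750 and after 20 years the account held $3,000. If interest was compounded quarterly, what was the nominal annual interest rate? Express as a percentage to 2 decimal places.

The 80-period growth factor is 3,000/1,750 = 1.71429.
r/4 = 1.71429^(1/80) − 1 ≈ 0.0067602, so r ≈ 4·0.0067602 = 2.70408%.

2.70%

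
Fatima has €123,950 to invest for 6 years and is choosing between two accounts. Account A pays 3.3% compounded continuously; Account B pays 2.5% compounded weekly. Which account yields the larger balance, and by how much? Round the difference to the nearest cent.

A: e^(0.033·6) = e^0.198 ≈ 1.21896239382, so 123,950 × 1.21896239382 ≈ 151,090.3887.
B: (1 + 0.025/52)^312 ≈ 1.16179236384, so 123,950 × 1.16179236384 ≈ 144,004.1635.
Difference ≈ 7,086.2252 in favor of A.

Account A, by €7,086.23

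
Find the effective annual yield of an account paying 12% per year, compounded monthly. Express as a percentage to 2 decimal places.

EAR = (1 + 12%/12)^12 − 1 = (1 + 0.01)^12 − 1.
(1 + 0.01)^12 ≈ 1.126825, so EAR ≈ 12.68250%.

12.68%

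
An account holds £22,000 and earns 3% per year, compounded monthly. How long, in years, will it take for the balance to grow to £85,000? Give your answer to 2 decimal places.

(1 + 0.0025)^(12t) = 85,000/22,000 = 3.8636.
12t·ln(1 + 0.0025) = ln(3.8636); 12t = 1.3516/0.00249688 ≈ 541.3190.
t ≈ 45.1099 years.

45.11 years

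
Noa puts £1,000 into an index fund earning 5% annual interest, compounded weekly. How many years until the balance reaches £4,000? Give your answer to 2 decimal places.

We need (1 + 0.000961538)^(52t) = 4, so 52t = ln 4 / ln 1.000962 ≈ 1442.4392.
t ≈ 1442.4392/52 = 27.7392 years.

27.74 years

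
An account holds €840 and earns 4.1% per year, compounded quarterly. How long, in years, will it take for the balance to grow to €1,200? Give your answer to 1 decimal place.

We need (1 + 0.01025)^(4t) = 1.4286, so 4t = ln 1.4286 / ln 1.01025 ≈ 34.9756.
t ≈ 34.9756/4 = 8.7439 years.

8.7 years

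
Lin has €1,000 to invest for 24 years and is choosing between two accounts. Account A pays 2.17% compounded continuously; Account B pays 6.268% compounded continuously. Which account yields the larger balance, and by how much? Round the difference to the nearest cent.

Account B, by €2,817.72

A: e^(0.0217·24) = e^0.5208 ≈ 1.68337381, so 1,000 × 1.68337381 ≈ 1,683.3738.
B: e^(0.06268·24) = e^1.50432 ≈ 4.501091847, so 1,000 × 4.501091847 ≈ 4,501.0918.
Difference ≈ 2,817.7180 in favor of B.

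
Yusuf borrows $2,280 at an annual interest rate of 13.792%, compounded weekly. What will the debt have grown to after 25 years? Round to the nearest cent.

$71,350.97

Periodic rate = 13.792%/52 = 0.00265231; periods = 52·25 = 1300.
A = 2,280·(1 + 0.13792/52)^1300 ≈ 2,280·31.294284929 ≈ 71,350.9696.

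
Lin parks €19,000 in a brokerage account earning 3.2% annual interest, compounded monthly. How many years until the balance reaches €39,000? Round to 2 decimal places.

22.50 years

(1 + 0.00266667)^(12t) = 39,000/19,000 = 2.0526.
12t·ln(1 + 0.00266667) = ln(2.0526); 12t = 0.71912/0.00266312 ≈ 270.0304.
t ≈ 22.5025 years.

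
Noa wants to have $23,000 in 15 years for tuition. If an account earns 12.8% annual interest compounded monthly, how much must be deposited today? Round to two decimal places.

$3,406.42

Periodic rate = 12.8%/12 = 0.0106667; 180 periods.
P = 23,000/(1 + 0.128/12)^180 ≈ 23,000/6.7519559965 ≈ 3,406.4203.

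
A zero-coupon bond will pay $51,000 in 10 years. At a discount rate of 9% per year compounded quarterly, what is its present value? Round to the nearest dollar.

$20,943

Growth factor = (1 + 0.0225)^40 ≈ 2.4351889654.
P = 51,000/2.4351889654 ≈ 20,942.9333.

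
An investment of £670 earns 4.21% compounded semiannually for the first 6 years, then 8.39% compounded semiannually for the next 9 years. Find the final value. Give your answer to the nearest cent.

£1,802.53

After 6 years at 4.21%: 670 × 1.283997316 ≈ 860.2782.
Then 9 years at 8.39%: 860.2782 × 2.095288464 ≈ 1,802.5310.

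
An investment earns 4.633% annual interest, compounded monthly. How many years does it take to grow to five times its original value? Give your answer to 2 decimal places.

(1 + 0.00386083)^(12t) = 5.
12t = ln 5 / ln(1 + 0.00386083) ≈ 1.6094/0.0038534 ≈ 417.6670.
t ≈ 34.8056.

34.81 years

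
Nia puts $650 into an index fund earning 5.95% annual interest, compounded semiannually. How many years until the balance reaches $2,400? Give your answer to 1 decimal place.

22.3 years

We need (1 + 0.02975)^(2t) = 3.6923, so 2t = ln 3.6923 / ln 1.02975 ≈ 44.5576.
t ≈ 44.5576/2 = 22.2788 years.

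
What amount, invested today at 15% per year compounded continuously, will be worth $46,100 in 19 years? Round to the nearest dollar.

P = A·e^(−rt) = 46,100·e^(−2.85).
e^(−2.85) ≈ 0.057844320875, so P ≈ 2,666.6232.

$2,667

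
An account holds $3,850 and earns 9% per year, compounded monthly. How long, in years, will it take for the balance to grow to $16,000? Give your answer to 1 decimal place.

15.9 years

(1 + 0.0075)^(12t) = 16,000/3,850 = 4.1558.
12t·ln(1 + 0.0075) = ln(4.1558); 12t = 1.4245/0.00747201 ≈ 190.6468.
t ≈ 15.8872 years.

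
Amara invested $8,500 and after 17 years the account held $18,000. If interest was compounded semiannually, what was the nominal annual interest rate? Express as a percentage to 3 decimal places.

4.463%

The 34-period growth factor is 18,000/8,500 = 2.11765.
r/2 = 2.11765^(1/34) − 1 ≈ 0.0223131, so r ≈ 2·0.0223131 = 4.46262%.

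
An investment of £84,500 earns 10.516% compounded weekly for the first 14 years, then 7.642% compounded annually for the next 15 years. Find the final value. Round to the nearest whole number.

£1,110,000

After 14 years at 10.516%: 84,500 × 4.352512840689 ≈ 367,787.3350.
Then 15 years at 7.642%: 367,787.3350 × 3.018049622137 ≈ 1,110,000.4275.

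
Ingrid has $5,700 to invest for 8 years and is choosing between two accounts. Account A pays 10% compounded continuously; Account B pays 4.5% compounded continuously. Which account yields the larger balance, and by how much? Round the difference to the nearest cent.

Account A growth factor: e^(0.1·8) = e^0.8 ≈ 2.2255409285; balance ≈ 12,685.5833.
Account B growth factor: e^(0.045·8) = e^0.36 ≈ 1.433329415; balance ≈ 8,169.9777.
Account A is larger by 4,515.6056.

Account A, by $4,515.61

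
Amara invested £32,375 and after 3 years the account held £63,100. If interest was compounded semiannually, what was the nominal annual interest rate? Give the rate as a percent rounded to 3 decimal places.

(1 + r/2)^6 = 63,100/32,375 = 1.94903.
1 + r/2 = 1.94903^(1/6) ≈ 1.117643, so r/2 ≈ 0.117643.
r ≈ 2·0.117643 = 23.52868%.

23.529%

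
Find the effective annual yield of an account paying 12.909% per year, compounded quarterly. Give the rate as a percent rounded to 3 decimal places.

EAR = (1 + 12.909%/4)^4 − 1 = (1 + 0.0322725)^4 − 1.
(1 + 0.0322725)^4 ≈ 1.135475, so EAR ≈ 13.54746%.

13.547%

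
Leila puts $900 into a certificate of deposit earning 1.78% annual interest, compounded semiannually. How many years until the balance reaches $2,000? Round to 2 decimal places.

45.06 years

(1 + 0.0089)^(2t) = 2,000/900 = 2.2222.
2t·ln(1 + 0.0089) = ln(2.2222); 2t = 0.79851/0.00886063 ≈ 90.1186.
t ≈ 45.0593 years.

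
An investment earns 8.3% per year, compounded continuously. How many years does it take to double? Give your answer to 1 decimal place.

8.4 years

e^(0.083t) = 2, so 0.083t = ln 2 ≈ 0.69315.
t ≈ 0.69315/0.083 ≈ 8.3512.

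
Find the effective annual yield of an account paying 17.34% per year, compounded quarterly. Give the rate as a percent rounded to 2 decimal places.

One year is 4 periods at 0.04335 each: (1 + 0.04335)^4 ≈ 1.185005.
EAR = 1.185005 − 1 ≈ 18.50047%.

18.50%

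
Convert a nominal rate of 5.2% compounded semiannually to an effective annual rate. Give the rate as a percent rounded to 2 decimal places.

5.27%

One year is 2 periods at 0.026 each: (1 + 0.026)^2 ≈ 1.052676.
EAR = 1.052676 − 1 ≈ 5.26760%.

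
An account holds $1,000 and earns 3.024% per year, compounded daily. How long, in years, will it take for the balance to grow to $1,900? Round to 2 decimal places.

21.23 years

(1 + 0.0000828493)^(365t) = 1,900/1,000 = 1.9.
365t·ln(1 + 0.0000828493) = ln(1.9); 365t = 0.64185/8.28459e-05 ≈ 7747.5652.
t ≈ 21.2262 years.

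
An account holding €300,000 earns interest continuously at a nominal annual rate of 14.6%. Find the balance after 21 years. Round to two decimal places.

A = P·e^(rt) = 300,000·e^(0.146·21) = 300,000·e^3.066.
e^3.066 ≈ 21.45590716997, so A ≈ 6,436,772.1510.

€6,436,772.15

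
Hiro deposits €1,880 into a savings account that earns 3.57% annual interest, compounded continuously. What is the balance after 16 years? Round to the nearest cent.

€3,328.33

A = P·e^(rt) = 1,880·e^(0.0357·16) = 1,880·e^0.5712.
e^0.5712 ≈ 1.770390246, so A ≈ 3,328.3337.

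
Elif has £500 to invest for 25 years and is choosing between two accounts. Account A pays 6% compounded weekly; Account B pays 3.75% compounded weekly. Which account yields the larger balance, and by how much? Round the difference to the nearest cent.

Account A, by £962.54

A: (1 + 0.06/52)^1300 ≈ 4.477815341, so 500 × 4.477815341 ≈ 2,238.9077.
B: (1 + 0.0375/52)^1300 ≈ 2.552726801, so 500 × 2.552726801 ≈ 1,276.3634.
Difference ≈ 962.5443 in favor of A.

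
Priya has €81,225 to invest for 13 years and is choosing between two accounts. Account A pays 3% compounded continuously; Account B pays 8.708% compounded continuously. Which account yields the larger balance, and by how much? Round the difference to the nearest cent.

Account B, by €131,990.40

Account A growth factor: e^(0.03·13) = e^0.39 ≈ 1.47698079388; balance ≈ 119,967.7650.
Account B growth factor: e^(0.08708·13) = e^1.13204 ≈ 3.10197808521; balance ≈ 251,958.1700.
Account B is larger by 131,990.4050.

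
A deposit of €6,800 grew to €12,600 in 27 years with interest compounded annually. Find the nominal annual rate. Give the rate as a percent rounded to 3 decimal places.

2.311%

(1 + r)^27 = 12,600/6,800 = 1.85294.
1 + r = 1.85294^(1/27) ≈ 1.023106, so r ≈ 0.0231064.
r ≈ 2.31064%.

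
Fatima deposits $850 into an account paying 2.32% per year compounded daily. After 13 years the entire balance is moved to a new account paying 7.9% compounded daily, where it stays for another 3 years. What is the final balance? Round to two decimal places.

Phase 1: 850·(1 + 0.0232/365)^4745 ≈ 1,149.2062.
Phase 2: 1,149.2062·(1 + 0.079/365)^1095 ≈ 1,456.5139.

$1,456.51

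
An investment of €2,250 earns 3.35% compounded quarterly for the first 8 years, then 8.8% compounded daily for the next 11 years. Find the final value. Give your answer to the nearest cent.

€7,734.55

Phase 1: 2,250·(1 + 0.008375)^32 ≈ 2,938.2501.
Phase 2: 2,938.2501·(1 + 0.088/365)^4015 ≈ 7,734.5517.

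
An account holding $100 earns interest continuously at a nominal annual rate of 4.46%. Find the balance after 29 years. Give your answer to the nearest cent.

$364.52

A = P·e^(rt) = 100·e^(0.0446·29) = 100·e^1.2934.
e^1.2934 ≈ 3.64515905, so A ≈ 364.5159.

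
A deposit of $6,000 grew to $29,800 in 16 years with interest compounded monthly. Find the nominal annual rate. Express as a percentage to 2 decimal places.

(1 + r/12)^192 = 29,800/6,000 = 4.96667.
1 + r/12 = 4.96667^(1/192) ≈ 1.008383, so r/12 ≈ 0.00838259.
r ≈ 12·0.00838259 = 10.05911%.

10.06%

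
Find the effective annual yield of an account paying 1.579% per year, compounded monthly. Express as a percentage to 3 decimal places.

EAR = (1 + 1.579%/12)^12 − 1 = (1 + 0.00131583)^12 − 1.
(1 + 0.00131583)^12 ≈ 1.015905, so EAR ≈ 1.59048%.

1.590%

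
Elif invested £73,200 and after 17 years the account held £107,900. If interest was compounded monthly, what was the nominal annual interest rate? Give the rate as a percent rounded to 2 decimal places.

The 204-period growth factor is 107,900/73,200 = 1.47404.
r/12 = 1.47404^(1/204) − 1 ≈ 0.00190382, so r ≈ 12·0.00190382 = 2.28458%.

2.28%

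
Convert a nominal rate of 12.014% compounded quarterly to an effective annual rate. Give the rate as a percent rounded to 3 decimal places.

One year is 4 periods at 0.030035 each: (1 + 0.030035)^4 ≈ 1.125662.
EAR = 1.125662 − 1 ≈ 12.56618%.

12.566%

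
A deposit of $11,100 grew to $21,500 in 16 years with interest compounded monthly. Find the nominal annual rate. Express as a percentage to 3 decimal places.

4.139%

(1 + r/12)^192 = 21,500/11,100 = 1.93694.
1 + r/12 = 1.93694^(1/192) ≈ 1.003449, so r/12 ≈ 0.0034492.
r ≈ 12·0.0034492 = 4.13905%.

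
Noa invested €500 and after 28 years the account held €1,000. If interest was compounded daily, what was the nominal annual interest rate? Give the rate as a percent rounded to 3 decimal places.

The 10220-period growth factor is 1,000/500 = 2.
r/365 = 2^(1/10220) − 1 ≈ 0.0000678249, so r ≈ 365·0.0000678249 = 2.47561%.

2.476%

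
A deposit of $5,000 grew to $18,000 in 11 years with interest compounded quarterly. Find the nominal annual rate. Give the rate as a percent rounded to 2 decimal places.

(1 + r/4)^44 = 18,000/5,000 = 3.6.
1 + r/4 = 3.6^(1/44) ≈ 1.02954, so r/4 ≈ 0.02954.
r ≈ 4·0.02954 = 11.81601%.

11.82%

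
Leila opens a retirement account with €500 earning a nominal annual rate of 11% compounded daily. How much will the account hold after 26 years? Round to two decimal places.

€8,727.00

Growth factor = (1 + 0.11/365)^9490 ≈ 17.45400487.
A ≈ 500 × 17.45400487 ≈ 8,727.0024.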